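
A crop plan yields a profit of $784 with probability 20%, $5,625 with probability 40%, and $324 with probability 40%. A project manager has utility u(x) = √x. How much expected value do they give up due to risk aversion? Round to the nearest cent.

E[u] = 0.2·√784 + 0.4·√5625 + 0.4·√324 = 0.2·28 + 0.4·75 + 0.4·18 = 42.8
CE = (42.8)² = 1831.84
Risk premium = EV − CE = 2536.4 − 1831.84 = 704.56

$704.56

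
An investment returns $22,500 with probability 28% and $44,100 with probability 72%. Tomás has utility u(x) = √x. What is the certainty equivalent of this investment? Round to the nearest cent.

E[u] = 0.28·√22500 + 0.72·√44100 = 0.28·150 + 0.72·210 = 193.2
CE = (193.2)² = 37326.24

$37,326.24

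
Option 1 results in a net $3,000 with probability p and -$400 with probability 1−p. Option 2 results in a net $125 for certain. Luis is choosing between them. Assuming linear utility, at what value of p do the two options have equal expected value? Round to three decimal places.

p·3000 + (1−p)·(-400) = 125
3400p − 400 = 125
p = (125 + 400) / 3400

p = 0.154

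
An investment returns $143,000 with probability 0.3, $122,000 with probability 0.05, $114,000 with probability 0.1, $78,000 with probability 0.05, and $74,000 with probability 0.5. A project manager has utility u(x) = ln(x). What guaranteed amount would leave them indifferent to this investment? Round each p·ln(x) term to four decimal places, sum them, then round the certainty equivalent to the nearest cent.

$96,790.10

E[u] = 0.3·ln(143000) + 0.05·ln(122000) + 0.1·ln(114000) + 0.05·ln(78000) + 0.5·ln(74000) = 3.5612 + 0.5856 + 1.1644 + 0.5632 + 5.6059 = 11.4803
CE = e^11.4803 ≈ 96790.10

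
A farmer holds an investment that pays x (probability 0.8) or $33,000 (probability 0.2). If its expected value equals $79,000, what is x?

0.8·x + 0.2·33000 = 79000
0.8·x = 79000 − 6600 = 72400
x = 72400 / 0.8 = 90500

x = $90,500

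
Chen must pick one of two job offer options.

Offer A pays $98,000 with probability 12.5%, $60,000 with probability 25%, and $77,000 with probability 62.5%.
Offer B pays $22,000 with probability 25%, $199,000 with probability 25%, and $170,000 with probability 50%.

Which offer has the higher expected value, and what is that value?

Offer A = 0.125 × 98000 + 0.25 × 60000 + 0.625 × 77000 = 12250 + 15000 + 48125 = 75375
Offer B = 0.25 × 22000 + 0.25 × 199000 + 0.5 × 170000 = 5500 + 49750 + 85000 = 140250

Offer B ($140,250)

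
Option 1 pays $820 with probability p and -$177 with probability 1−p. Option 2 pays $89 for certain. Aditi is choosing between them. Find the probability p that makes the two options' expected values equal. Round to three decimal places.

p = 0.267

p·820 + (1−p)·(-177) = 89
997p − 177 = 89
p = (89 + 177) / 997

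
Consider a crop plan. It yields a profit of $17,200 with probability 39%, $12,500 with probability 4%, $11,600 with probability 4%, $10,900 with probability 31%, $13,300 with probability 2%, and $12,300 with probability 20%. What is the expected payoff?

$13,777

EV = 0.39 × 17200 + 0.04 × 12500 + 0.04 × 11600 + 0.31 × 10900 + 0.02 × 13300 + 0.2 × 12300 = 6708 + 500 + 464 + 3379 + 266 + 2460 = 13777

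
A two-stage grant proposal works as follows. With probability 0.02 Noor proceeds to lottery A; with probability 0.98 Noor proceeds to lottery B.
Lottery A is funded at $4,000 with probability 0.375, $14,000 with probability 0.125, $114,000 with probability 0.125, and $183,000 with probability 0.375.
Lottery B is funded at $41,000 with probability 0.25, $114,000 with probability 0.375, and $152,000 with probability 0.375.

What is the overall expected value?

$109,522.50

EV(A) = 0.375 × 4000 + 0.125 × 14000 + 0.125 × 114000 + 0.375 × 183000 = 1500 + 1750 + 14250 + 68625 = 86125
EV(B) = 0.25 × 41000 + 0.375 × 114000 + 0.375 × 152000 = 10250 + 42750 + 57000 = 110000
Overall = 0.02 × 86125 + 0.98 × 110000 = 1722.5 + 107800 = 109522.5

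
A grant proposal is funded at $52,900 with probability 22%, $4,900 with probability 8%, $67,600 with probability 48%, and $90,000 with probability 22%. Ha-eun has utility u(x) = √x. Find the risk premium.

$3,269

E[u] = 0.22·√52900 + 0.08·√4900 + 0.48·√67600 + 0.22·√90000 = 0.22·230 + 0.08·70 + 0.48·260 + 0.22·300 = 247
CE = (247)² = 61009
Risk premium = EV − CE = 64278 − 61009 = 3269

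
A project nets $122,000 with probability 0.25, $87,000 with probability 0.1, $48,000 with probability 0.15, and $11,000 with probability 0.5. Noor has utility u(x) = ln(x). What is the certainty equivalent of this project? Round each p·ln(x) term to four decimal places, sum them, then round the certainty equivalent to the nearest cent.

$30,788.61

E[u] = 0.25·ln(122000) + 0.1·ln(87000) + 0.15·ln(48000) + 0.5·ln(11000) = 2.9279 + 1.1374 + 1.6168 + 4.6528 = 10.3349
CE = e^10.3349 ≈ 30788.61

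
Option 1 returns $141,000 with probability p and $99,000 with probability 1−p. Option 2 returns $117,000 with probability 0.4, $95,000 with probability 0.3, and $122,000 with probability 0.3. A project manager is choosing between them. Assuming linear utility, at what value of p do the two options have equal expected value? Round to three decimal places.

p = 0.307

EV(Option 2) = 0.4 × 117000 + 0.3 × 95000 + 0.3 × 122000 = 46800 + 28500 + 36600 = 111900
p·141000 + (1−p)·99000 = 111900
42000p + 99000 = 111900
p = (111900 − 99000) / 42000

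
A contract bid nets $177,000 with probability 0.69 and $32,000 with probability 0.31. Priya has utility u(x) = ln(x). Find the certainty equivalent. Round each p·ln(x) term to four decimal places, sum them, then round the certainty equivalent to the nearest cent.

E[u] = 0.69·ln(177000) + 0.31·ln(32000) = 8.3379 + 3.2158 = 11.5537
CE = e^11.5537 ≈ 104161.72

$104,161.72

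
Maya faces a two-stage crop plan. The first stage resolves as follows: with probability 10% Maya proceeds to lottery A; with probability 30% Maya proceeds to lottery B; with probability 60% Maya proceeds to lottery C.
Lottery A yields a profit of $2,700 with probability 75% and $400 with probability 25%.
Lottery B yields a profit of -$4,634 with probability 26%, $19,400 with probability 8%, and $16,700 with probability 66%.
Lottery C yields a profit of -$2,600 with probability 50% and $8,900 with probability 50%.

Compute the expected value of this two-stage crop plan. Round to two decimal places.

$5,513.25

EV(A) = 0.75 × 2700 + 0.25 × 400 = 2025 + 100 = 2125
EV(B) = 0.26 × (-4634) + 0.08 × 19400 + 0.66 × 16700 = -1204.84 + 1552 + 11022 = 11369.16
EV(C) = 0.5 × (-2600) + 0.5 × 8900 = -1300 + 4450 = 3150
Overall = 0.1 × 2125 + 0.3 × 11369.16 + 0.6 × 3150 = 212.5 + 3410.748 + 1890 = 5513.248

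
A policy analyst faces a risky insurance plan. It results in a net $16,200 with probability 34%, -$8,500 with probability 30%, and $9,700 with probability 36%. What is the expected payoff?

EV = 0.34 × 16200 + 0.3 × (-8500) + 0.36 × 9700 = 5508 − 2550 + 3492 = 6450

$6,450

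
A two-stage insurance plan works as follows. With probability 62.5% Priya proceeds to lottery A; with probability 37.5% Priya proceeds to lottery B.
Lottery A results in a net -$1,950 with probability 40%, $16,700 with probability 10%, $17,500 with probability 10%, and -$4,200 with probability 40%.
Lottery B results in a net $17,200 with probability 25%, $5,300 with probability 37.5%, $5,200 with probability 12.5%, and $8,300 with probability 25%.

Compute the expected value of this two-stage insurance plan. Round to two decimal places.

$3,979.69

EV(A) = 0.4 × (-1950) + 0.1 × 16700 + 0.1 × 17500 + 0.4 × (-4200) = -780 + 1670 + 1750 − 1680 = 960
EV(B) = 0.25 × 17200 + 0.375 × 5300 + 0.125 × 5200 + 0.25 × 8300 = 4300 + 1987.5 + 650 + 2075 = 9012.5
Overall = 0.625 × 960 + 0.375 × 9012.5 = 600 + 3379.6875 = 3979.6875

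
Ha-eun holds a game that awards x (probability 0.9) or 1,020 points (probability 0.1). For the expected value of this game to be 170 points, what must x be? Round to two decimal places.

0.9·x + 0.1·1020 = 170
0.9·x = 170 − 102 = 68
x = 68 / 0.9 = 75.5556

x = 75.56 points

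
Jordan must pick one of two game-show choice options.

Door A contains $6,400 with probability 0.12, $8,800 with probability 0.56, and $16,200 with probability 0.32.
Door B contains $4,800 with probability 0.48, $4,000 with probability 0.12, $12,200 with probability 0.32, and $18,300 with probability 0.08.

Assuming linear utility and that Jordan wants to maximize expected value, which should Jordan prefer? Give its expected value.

Door A ($10,880)

Door A = 0.12 × 6400 + 0.56 × 8800 + 0.32 × 16200 = 768 + 4928 + 5184 = 10880
Door B = 0.48 × 4800 + 0.12 × 4000 + 0.32 × 12200 + 0.08 × 18300 = 2304 + 480 + 3904 + 1464 = 8152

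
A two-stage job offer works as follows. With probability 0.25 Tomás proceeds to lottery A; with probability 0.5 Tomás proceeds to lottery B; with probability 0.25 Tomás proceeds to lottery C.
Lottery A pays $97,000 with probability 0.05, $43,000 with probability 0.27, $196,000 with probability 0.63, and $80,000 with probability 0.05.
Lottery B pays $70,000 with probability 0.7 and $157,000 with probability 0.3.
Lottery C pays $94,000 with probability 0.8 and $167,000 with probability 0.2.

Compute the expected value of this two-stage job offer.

$111,185

EV(A) = 0.05 × 97000 + 0.27 × 43000 + 0.63 × 196000 + 0.05 × 80000 = 4850 + 11610 + 123480 + 4000 = 143940
EV(B) = 0.7 × 70000 + 0.3 × 157000 = 49000 + 47100 = 96100
EV(C) = 0.8 × 94000 + 0.2 × 167000 = 75200 + 33400 = 108600
Overall = 0.25 × 143940 + 0.5 × 96100 + 0.25 × 108600 = 35985 + 48050 + 27150 = 111185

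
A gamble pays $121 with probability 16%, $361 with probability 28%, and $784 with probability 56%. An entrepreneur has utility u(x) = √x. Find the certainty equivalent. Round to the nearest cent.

$518.02

E[u] = 0.16·√121 + 0.28·√361 + 0.56·√784 = 0.16·11 + 0.28·19 + 0.56·28 = 22.76
CE = (22.76)² = 518.0176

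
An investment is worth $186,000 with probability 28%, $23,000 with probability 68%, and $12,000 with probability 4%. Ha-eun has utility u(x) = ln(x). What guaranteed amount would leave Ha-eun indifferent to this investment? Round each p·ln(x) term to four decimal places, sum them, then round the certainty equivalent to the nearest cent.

E[u] = 0.28·ln(186000) + 0.68·ln(23000) + 0.04·ln(12000) = 3.3974 + 6.8294 + 0.3757 = 10.6025
CE = e^10.6025 ≈ 40235.30

$40,235.30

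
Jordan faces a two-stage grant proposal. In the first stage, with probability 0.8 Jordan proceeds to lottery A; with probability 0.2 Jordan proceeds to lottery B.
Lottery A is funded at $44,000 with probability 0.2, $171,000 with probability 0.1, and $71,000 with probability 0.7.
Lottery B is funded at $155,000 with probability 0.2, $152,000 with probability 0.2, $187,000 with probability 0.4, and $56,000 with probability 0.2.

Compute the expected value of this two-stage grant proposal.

EV(A) = 0.2 × 44000 + 0.1 × 171000 + 0.7 × 71000 = 8800 + 17100 + 49700 = 75600
EV(B) = 0.2 × 155000 + 0.2 × 152000 + 0.4 × 187000 + 0.2 × 56000 = 31000 + 30400 + 74800 + 11200 = 147400
Overall = 0.8 × 75600 + 0.2 × 147400 = 60480 + 29480 = 89960

$89,960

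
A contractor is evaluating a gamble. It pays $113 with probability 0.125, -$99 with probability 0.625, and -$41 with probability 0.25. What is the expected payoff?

-$58

EV = 0.125 × 113 + 0.625 × (-99) + 0.25 × (-41) = 14.125 − 61.875 − 10.25 = -58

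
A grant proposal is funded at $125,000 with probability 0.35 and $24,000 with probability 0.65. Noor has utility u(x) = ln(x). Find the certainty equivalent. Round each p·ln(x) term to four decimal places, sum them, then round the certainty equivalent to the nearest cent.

$42,761.78

E[u] = 0.35·ln(125000) + 0.65·ln(24000) = 4.1076 + 6.5558 = 10.6634
CE = e^10.6634 ≈ 42761.78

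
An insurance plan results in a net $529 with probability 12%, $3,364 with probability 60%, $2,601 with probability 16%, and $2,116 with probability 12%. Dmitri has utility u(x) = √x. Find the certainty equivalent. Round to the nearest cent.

E[u] = 0.12·√529 + 0.6·√3364 + 0.16·√2601 + 0.12·√2116 = 0.12·23 + 0.6·58 + 0.16·51 + 0.12·46 = 51.24
CE = (51.24)² = 2625.5376

$2,625.54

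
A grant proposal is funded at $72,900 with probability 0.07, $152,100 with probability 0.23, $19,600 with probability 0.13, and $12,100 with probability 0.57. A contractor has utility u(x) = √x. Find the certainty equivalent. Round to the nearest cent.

E[u] = 0.07·√72900 + 0.23·√152100 + 0.13·√19600 + 0.57·√12100 = 0.07·270 + 0.23·390 + 0.13·140 + 0.57·110 = 189.5
CE = (189.5)² = 35910.25

$35,910.25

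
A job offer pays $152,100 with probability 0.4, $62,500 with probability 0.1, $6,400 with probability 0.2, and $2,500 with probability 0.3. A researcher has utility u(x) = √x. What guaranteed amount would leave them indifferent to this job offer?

$44,944

E[u] = 0.4·√152100 + 0.1·√62500 + 0.2·√6400 + 0.3·√2500 = 0.4·390 + 0.1·250 + 0.2·80 + 0.3·50 = 212
CE = (212)² = 44944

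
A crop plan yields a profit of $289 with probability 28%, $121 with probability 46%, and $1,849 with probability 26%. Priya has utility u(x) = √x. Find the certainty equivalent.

$441

E[u] = 0.28·√289 + 0.46·√121 + 0.26·√1849 = 0.28·17 + 0.46·11 + 0.26·43 = 21
CE = (21)² = 441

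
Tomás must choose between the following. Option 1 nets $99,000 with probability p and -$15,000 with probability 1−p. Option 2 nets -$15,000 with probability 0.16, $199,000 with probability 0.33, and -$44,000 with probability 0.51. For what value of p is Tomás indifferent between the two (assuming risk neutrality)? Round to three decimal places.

EV(Option 2) = 0.16 × (-15000) + 0.33 × 199000 + 0.51 × (-44000) = -2400 + 65670 − 22440 = 40830
p·99000 + (1−p)·(-15000) = 40830
114000p − 15000 = 40830
p = (40830 + 15000) / 114000

p = 0.490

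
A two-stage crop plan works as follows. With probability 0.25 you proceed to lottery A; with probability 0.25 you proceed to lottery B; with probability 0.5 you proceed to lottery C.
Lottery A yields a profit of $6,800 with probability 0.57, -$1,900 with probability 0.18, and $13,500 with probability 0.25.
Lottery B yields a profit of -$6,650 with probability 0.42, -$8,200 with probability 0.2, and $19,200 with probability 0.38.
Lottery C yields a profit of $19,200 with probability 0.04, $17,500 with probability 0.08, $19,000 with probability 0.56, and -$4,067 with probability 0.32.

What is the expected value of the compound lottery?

EV(A) = 0.57 × 6800 + 0.18 × (-1900) + 0.25 × 13500 = 3876 − 342 + 3375 = 6909
EV(B) = 0.42 × (-6650) + 0.2 × (-8200) + 0.38 × 19200 = -2793 − 1640 + 7296 = 2863
EV(C) = 0.04 × 19200 + 0.08 × 17500 + 0.56 × 19000 + 0.32 × (-4067) = 768 + 1400 + 10640 − 1301.44 = 11506.56
Overall = 0.25 × 6909 + 0.25 × 2863 + 0.5 × 11506.56 = 1727.25 + 715.75 + 5753.28 = 8196.28

$8,196.28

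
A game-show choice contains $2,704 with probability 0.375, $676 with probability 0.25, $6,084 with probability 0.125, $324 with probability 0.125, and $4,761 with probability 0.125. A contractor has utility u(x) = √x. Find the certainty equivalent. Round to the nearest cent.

E[u] = 0.375·√2704 + 0.25·√676 + 0.125·√6084 + 0.125·√324 + 0.125·√4761 = 0.375·52 + 0.25·26 + 0.125·78 + 0.125·18 + 0.125·69 = 46.625
CE = (46.625)² = 2173.890625

$2,173.89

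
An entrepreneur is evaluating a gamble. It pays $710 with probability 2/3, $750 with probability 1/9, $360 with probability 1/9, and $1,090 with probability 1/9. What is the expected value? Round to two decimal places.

$717.78

EV = 2/3 × 710 + 1/9 × 750 + 1/9 × 360 + 1/9 × 1090 = 473.3333 + 83.3333 + 40 + 121.1111 = 717.7778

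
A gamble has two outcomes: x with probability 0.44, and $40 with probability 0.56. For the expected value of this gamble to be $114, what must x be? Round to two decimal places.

x = $208.18

0.44·x + 0.56·40 = 114
0.44·x = 114 − 22.4 = 91.6
x = 91.6 / 0.44 = 208.1818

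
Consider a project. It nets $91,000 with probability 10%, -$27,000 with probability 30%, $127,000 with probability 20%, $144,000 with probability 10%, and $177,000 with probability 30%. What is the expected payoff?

EV = 0.1 × 91000 + 0.3 × (-27000) + 0.2 × 127000 + 0.1 × 144000 + 0.3 × 177000 = 9100 − 8100 + 25400 + 14400 + 53100 = 93900

$93,900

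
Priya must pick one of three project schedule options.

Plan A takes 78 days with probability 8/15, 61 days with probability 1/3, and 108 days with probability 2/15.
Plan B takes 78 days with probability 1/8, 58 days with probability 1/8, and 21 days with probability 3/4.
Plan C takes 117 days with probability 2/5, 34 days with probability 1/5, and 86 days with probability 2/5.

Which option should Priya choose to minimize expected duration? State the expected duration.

Plan B (32.75 days)

Plan A = 8/15 × 78 + 1/3 × 61 + 2/15 × 108 = 41.6 + 20.3333 + 14.4 = 76.3333
Plan B = 1/8 × 78 + 1/8 × 58 + 3/4 × 21 = 9.75 + 7.25 + 15.75 = 32.75
Plan C = 2/5 × 117 + 1/5 × 34 + 2/5 × 86 = 46.8 + 6.8 + 34.4 = 88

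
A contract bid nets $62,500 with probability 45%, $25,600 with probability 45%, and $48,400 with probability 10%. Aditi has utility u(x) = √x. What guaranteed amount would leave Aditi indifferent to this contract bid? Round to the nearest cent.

$42,642.25

E[u] = 0.45·√62500 + 0.45·√25600 + 0.1·√48400 = 0.45·250 + 0.45·160 + 0.1·220 = 206.5
CE = (206.5)² = 42642.25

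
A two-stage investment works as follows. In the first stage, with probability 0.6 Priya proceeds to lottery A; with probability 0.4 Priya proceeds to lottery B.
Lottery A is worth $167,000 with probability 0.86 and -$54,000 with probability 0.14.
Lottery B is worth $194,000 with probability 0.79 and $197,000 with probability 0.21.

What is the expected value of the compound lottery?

$159,488

EV(A) = 0.86 × 167000 + 0.14 × (-54000) = 143620 − 7560 = 136060
EV(B) = 0.79 × 194000 + 0.21 × 197000 = 153260 + 41370 = 194630
Overall = 0.6 × 136060 + 0.4 × 194630 = 81636 + 77852 = 159488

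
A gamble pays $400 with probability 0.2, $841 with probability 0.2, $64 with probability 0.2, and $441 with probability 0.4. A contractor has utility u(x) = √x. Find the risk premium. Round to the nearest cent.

$45.36

E[u] = 0.2·√400 + 0.2·√841 + 0.2·√64 + 0.4·√441 = 0.2·20 + 0.2·29 + 0.2·8 + 0.4·21 = 19.8
CE = (19.8)² = 392.04
Risk premium = EV − CE = 437.4 − 392.04 = 45.36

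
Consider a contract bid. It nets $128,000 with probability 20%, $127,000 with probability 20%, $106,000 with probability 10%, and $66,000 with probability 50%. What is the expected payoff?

$94,600

EV = 0.2 × 128000 + 0.2 × 127000 + 0.1 × 106000 + 0.5 × 66000 = 25600 + 25400 + 10600 + 33000 = 94600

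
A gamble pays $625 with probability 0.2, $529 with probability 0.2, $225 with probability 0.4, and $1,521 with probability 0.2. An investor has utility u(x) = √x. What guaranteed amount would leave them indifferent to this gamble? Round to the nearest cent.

$547.56

E[u] = 0.2·√625 + 0.2·√529 + 0.4·√225 + 0.2·√1521 = 0.2·25 + 0.2·23 + 0.4·15 + 0.2·39 = 23.4
CE = (23.4)² = 547.56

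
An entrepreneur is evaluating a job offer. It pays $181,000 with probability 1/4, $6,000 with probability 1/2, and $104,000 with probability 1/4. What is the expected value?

EV = 1/4 × 181000 + 1/2 × 6000 + 1/4 × 104000 = 45250 + 3000 + 26000 = 74250

$74,250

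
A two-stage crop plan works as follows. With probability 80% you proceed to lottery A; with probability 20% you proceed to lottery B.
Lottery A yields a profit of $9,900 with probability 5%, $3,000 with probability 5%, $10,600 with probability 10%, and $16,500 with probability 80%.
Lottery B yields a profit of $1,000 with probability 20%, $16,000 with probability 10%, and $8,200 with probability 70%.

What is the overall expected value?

EV(A) = 0.05 × 9900 + 0.05 × 3000 + 0.1 × 10600 + 0.8 × 16500 = 495 + 150 + 1060 + 13200 = 14905
EV(B) = 0.2 × 1000 + 0.1 × 16000 + 0.7 × 8200 = 200 + 1600 + 5740 = 7540
Overall = 0.8 × 14905 + 0.2 × 7540 = 11924 + 1508 = 13432

$13,432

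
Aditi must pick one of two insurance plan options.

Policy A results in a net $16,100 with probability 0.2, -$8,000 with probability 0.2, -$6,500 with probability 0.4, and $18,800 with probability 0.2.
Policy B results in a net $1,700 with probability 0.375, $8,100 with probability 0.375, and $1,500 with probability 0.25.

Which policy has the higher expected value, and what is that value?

Policy B ($4,050)

Policy A = 0.2 × 16100 + 0.2 × (-8000) + 0.4 × (-6500) + 0.2 × 18800 = 3220 − 1600 − 2600 + 3760 = 2780
Policy B = 0.375 × 1700 + 0.375 × 8100 + 0.25 × 1500 = 637.5 + 3037.5 + 375 = 4050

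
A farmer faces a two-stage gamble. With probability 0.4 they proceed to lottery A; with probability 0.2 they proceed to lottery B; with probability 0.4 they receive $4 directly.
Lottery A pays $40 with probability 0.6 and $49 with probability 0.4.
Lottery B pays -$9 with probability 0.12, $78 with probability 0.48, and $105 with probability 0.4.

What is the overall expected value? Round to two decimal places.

EV(A) = 0.6 × 40 + 0.4 × 49 = 24 + 19.6 = 43.6
EV(B) = 0.12 × (-9) + 0.48 × 78 + 0.4 × 105 = -1.08 + 37.44 + 42 = 78.36
Branch C: 4 (certain)
Overall = 0.4 × 43.6 + 0.2 × 78.36 + 0.4 × 4 = 17.44 + 15.672 + 1.6 = 34.712

$34.71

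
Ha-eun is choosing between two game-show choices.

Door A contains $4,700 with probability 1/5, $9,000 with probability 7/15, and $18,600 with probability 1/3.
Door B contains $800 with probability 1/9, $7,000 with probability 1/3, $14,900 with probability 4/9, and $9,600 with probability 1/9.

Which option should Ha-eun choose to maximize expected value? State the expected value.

Door A = 1/5 × 4700 + 7/15 × 9000 + 1/3 × 18600 = 940 + 4200 + 6200 = 11340
Door B = 1/9 × 800 + 1/3 × 7000 + 4/9 × 14900 + 1/9 × 9600 = 88.8889 + 2333.3333 + 6622.2222 + 1066.6667 = 10111.1111

Door A ($11,340)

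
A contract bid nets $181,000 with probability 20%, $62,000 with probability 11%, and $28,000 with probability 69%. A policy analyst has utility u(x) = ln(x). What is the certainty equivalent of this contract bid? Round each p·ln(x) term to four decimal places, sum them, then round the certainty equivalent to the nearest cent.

E[u] = 0.2·ln(181000) + 0.11·ln(62000) + 0.69·ln(28000) = 2.4213 + 1.2138 + 7.0656 = 10.7007
CE = e^10.7007 ≈ 44386.92

$44,386.92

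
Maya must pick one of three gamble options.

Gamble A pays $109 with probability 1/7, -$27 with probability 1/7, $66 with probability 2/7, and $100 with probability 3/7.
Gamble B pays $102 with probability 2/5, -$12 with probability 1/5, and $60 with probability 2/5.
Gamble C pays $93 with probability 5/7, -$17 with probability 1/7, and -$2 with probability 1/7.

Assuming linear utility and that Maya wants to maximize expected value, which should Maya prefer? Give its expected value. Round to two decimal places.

Gamble A = 1/7 × 109 + 1/7 × (-27) + 2/7 × 66 + 3/7 × 100 = 15.5714 − 3.8571 + 18.8571 + 42.8571 = 73.4286
Gamble B = 2/5 × 102 + 1/5 × (-12) + 2/5 × 60 = 40.8 − 2.4 + 24 = 62.4
Gamble C = 5/7 × 93 + 1/7 × (-17) + 1/7 × (-2) = 66.4286 − 2.4286 − 0.2857 = 63.7143

Gamble A ($73.43)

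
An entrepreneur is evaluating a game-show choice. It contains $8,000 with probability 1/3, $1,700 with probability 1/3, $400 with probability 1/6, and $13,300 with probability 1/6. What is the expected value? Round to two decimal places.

EV = 1/3 × 8000 + 1/3 × 1700 + 1/6 × 400 + 1/6 × 13300 = 2666.6667 + 566.6667 + 66.6667 + 2216.6667 = 5516.6667

$5,516.67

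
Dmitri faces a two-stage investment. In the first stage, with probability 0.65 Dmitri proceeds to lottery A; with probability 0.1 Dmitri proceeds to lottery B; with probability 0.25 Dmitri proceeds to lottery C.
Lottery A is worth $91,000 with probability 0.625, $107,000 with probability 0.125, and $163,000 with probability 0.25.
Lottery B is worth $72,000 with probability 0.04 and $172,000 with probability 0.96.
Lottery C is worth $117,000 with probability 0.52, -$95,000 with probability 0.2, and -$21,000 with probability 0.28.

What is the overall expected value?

EV(A) = 0.625 × 91000 + 0.125 × 107000 + 0.25 × 163000 = 56875 + 13375 + 40750 = 111000
EV(B) = 0.04 × 72000 + 0.96 × 172000 = 2880 + 165120 = 168000
EV(C) = 0.52 × 117000 + 0.2 × (-95000) + 0.28 × (-21000) = 60840 − 19000 − 5880 = 35960
Overall = 0.65 × 111000 + 0.1 × 168000 + 0.25 × 35960 = 72150 + 16800 + 8990 = 97940

$97,940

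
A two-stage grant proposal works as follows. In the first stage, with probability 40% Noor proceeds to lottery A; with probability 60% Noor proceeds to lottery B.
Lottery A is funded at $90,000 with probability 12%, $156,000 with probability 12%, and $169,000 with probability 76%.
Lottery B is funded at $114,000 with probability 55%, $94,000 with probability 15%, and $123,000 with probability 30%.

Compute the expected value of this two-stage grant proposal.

EV(A) = 0.12 × 90000 + 0.12 × 156000 + 0.76 × 169000 = 10800 + 18720 + 128440 = 157960
EV(B) = 0.55 × 114000 + 0.15 × 94000 + 0.3 × 123000 = 62700 + 14100 + 36900 = 113700
Overall = 0.4 × 157960 + 0.6 × 113700 = 63184 + 68220 = 131404

$131,404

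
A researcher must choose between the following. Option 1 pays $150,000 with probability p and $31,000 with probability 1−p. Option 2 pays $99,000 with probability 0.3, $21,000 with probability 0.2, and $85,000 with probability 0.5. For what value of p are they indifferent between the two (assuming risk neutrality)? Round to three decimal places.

EV(Option 2) = 0.3 × 99000 + 0.2 × 21000 + 0.5 × 85000 = 29700 + 4200 + 42500 = 76400
p·150000 + (1−p)·31000 = 76400
119000p + 31000 = 76400
p = (76400 − 31000) / 119000

p = 0.382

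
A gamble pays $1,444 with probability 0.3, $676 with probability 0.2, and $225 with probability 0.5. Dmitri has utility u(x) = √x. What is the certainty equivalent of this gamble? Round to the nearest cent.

E[u] = 0.3·√1444 + 0.2·√676 + 0.5·√225 = 0.3·38 + 0.2·26 + 0.5·15 = 24.1
CE = (24.1)² = 580.81

$580.81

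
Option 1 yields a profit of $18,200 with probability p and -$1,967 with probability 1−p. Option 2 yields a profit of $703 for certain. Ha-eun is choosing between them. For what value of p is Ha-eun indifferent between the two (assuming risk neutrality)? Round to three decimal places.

p = 0.132

p·18200 + (1−p)·(-1967) = 703
20167p − 1967 = 703
p = (703 + 1967) / 20167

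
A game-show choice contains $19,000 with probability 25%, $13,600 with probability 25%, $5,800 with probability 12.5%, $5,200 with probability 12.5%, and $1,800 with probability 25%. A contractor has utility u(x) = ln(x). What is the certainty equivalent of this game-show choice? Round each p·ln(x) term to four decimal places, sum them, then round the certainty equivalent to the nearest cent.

$7,109.59

E[u] = 0.25·ln(19000) + 0.25·ln(13600) + 0.125·ln(5800) + 0.125·ln(5200) + 0.25·ln(1800) = 2.4630 + 2.3795 + 1.0832 + 1.0696 + 1.8739 = 8.8692
CE = e^8.8692 ≈ 7109.59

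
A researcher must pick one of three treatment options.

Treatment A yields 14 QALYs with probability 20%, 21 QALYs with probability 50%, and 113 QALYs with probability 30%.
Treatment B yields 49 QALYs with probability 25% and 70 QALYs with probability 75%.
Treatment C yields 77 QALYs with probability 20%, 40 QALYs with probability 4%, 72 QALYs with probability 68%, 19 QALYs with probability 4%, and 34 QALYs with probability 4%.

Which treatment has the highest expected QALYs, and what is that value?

Treatment A = 0.2 × 14 + 0.5 × 21 + 0.3 × 113 = 2.8 + 10.5 + 33.9 = 47.2
Treatment B = 0.25 × 49 + 0.75 × 70 = 12.25 + 52.5 = 64.75
Treatment C = 0.2 × 77 + 0.04 × 40 + 0.68 × 72 + 0.04 × 19 + 0.04 × 34 = 15.4 + 1.6 + 48.96 + 0.76 + 1.36 = 68.08

Treatment C (68.08 QALYs)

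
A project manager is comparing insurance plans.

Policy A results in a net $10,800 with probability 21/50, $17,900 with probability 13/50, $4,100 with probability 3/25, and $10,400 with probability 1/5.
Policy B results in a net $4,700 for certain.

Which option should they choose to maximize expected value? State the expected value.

Policy A = 21/50 × 10800 + 13/50 × 17900 + 3/25 × 4100 + 1/5 × 10400 = 4536 + 4654 + 492 + 2080 = 11762
Policy B: 4700 (certain)

Policy A ($11,762)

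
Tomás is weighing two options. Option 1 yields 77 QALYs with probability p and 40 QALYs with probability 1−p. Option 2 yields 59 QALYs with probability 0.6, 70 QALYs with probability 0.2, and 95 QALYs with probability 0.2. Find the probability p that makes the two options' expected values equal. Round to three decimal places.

p = 0.768

EV(Option 2) = 0.6 × 59 + 0.2 × 70 + 0.2 × 95 = 35.4 + 14 + 19 = 68.4
p·77 + (1−p)·40 = 68.4
37p + 40 = 68.4
p = (68.4 − 40) / 37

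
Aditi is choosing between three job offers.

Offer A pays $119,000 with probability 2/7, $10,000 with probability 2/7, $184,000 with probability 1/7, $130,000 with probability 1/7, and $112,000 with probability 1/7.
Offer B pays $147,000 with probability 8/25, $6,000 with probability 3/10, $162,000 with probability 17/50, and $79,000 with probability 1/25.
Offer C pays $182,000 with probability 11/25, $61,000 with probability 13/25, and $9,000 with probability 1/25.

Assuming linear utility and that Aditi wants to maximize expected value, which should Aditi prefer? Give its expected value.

Offer A = 2/7 × 119000 + 2/7 × 10000 + 1/7 × 184000 + 1/7 × 130000 + 1/7 × 112000 = 34000 + 2857.1429 + 26285.7143 + 18571.4286 + 16000 = 97714.2857
Offer B = 8/25 × 147000 + 3/10 × 6000 + 17/50 × 162000 + 1/25 × 79000 = 47040 + 1800 + 55080 + 3160 = 107080
Offer C = 11/25 × 182000 + 13/25 × 61000 + 1/25 × 9000 = 80080 + 31720 + 360 = 112160

Offer C ($112,160)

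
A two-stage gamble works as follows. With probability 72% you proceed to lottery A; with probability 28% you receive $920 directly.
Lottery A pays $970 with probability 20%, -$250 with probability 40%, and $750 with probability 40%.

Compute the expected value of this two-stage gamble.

EV(A) = 0.2 × 970 + 0.4 × (-250) + 0.4 × 750 = 194 − 100 + 300 = 394
Branch B: 920 (certain)
Overall = 0.72 × 394 + 0.28 × 920 = 283.68 + 257.6 = 541.28

$541.28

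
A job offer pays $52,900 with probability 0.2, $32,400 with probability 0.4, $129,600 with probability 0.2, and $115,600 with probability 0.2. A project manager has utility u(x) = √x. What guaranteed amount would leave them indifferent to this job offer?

$66,564

E[u] = 0.2·√52900 + 0.4·√32400 + 0.2·√129600 + 0.2·√115600 = 0.2·230 + 0.4·180 + 0.2·360 + 0.2·340 = 258
CE = (258)² = 66564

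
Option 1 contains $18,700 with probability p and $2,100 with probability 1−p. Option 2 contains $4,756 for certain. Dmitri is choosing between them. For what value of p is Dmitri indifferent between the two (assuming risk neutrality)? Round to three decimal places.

p = 0.160

p·18700 + (1−p)·2100 = 4756
16600p + 2100 = 4756
p = (4756 − 2100) / 16600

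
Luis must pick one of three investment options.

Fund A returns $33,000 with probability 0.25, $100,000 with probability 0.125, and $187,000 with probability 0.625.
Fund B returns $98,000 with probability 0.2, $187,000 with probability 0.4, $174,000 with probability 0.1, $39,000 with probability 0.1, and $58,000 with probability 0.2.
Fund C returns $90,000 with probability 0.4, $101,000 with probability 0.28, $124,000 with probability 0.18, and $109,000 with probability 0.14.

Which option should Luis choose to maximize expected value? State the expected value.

Fund A ($137,625)

Fund A = 0.25 × 33000 + 0.125 × 100000 + 0.625 × 187000 = 8250 + 12500 + 116875 = 137625
Fund B = 0.2 × 98000 + 0.4 × 187000 + 0.1 × 174000 + 0.1 × 39000 + 0.2 × 58000 = 19600 + 74800 + 17400 + 3900 + 11600 = 127300
Fund C = 0.4 × 90000 + 0.28 × 101000 + 0.18 × 124000 + 0.14 × 109000 = 36000 + 28280 + 22320 + 15260 = 101860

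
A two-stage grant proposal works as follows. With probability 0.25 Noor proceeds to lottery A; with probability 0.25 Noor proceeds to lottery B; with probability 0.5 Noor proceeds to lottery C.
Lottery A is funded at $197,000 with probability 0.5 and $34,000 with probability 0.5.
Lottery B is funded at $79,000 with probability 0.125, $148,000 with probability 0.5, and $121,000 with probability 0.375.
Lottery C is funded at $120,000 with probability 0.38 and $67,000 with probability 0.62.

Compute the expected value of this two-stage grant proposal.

EV(A) = 0.5 × 197000 + 0.5 × 34000 = 98500 + 17000 = 115500
EV(B) = 0.125 × 79000 + 0.5 × 148000 + 0.375 × 121000 = 9875 + 74000 + 45375 = 129250
EV(C) = 0.38 × 120000 + 0.62 × 67000 = 45600 + 41540 = 87140
Overall = 0.25 × 115500 + 0.25 × 129250 + 0.5 × 87140 = 28875 + 32312.5 + 43570 = 104757.5

$104,757.50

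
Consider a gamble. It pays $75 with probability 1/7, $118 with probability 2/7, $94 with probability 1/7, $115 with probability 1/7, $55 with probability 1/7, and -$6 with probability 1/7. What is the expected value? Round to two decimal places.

EV = 1/7 × 75 + 2/7 × 118 + 1/7 × 94 + 1/7 × 115 + 1/7 × 55 + 1/7 × (-6) = 10.7143 + 33.7143 + 13.4286 + 16.4286 + 7.8571 − 0.8571 = 81.2857

$81.29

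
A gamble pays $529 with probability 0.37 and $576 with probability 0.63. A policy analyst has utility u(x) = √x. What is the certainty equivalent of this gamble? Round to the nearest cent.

E[u] = 0.37·√529 + 0.63·√576 = 0.37·23 + 0.63·24 = 23.63
CE = (23.63)² = 558.3769

$558.38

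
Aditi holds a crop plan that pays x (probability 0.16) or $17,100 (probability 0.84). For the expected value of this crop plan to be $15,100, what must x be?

0.16·x + 0.84·17100 = 15100
0.16·x = 15100 − 14364 = 736
x = 736 / 0.16 = 4600

x = $4,600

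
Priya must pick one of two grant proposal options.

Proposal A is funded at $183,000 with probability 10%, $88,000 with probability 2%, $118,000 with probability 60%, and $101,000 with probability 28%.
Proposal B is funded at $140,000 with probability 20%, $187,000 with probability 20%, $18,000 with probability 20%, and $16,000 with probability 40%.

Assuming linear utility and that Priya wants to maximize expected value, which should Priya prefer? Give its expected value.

Proposal A = 0.1 × 183000 + 0.02 × 88000 + 0.6 × 118000 + 0.28 × 101000 = 18300 + 1760 + 70800 + 28280 = 119140
Proposal B = 0.2 × 140000 + 0.2 × 187000 + 0.2 × 18000 + 0.4 × 16000 = 28000 + 37400 + 3600 + 6400 = 75400

Proposal A ($119,140)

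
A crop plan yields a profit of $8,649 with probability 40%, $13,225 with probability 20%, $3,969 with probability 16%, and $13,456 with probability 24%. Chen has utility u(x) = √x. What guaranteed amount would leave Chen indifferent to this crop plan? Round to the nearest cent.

$9,627.53

E[u] = 0.4·√8649 + 0.2·√13225 + 0.16·√3969 + 0.24·√13456 = 0.4·93 + 0.2·115 + 0.16·63 + 0.24·116 = 98.12
CE = (98.12)² = 9627.5344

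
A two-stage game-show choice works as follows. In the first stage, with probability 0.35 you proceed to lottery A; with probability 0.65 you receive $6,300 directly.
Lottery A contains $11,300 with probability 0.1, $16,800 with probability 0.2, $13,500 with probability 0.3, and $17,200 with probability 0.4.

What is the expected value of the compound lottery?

EV(A) = 0.1 × 11300 + 0.2 × 16800 + 0.3 × 13500 + 0.4 × 17200 = 1130 + 3360 + 4050 + 6880 = 15420
Branch B: 6300 (certain)
Overall = 0.35 × 15420 + 0.65 × 6300 = 5397 + 4095 = 9492

$9,492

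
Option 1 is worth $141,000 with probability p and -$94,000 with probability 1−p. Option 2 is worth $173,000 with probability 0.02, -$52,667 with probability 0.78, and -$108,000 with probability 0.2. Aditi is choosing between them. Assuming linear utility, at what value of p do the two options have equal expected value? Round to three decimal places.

EV(Option 2) = 0.02 × 173000 + 0.78 × (-52667) + 0.2 × (-108000) = 3460 − 41080.26 − 21600 = -59220.26
p·141000 + (1−p)·(-94000) = -59220.26
235000p − 94000 = -59220.26
p = (-59220.26 + 94000) / 235000

p = 0.148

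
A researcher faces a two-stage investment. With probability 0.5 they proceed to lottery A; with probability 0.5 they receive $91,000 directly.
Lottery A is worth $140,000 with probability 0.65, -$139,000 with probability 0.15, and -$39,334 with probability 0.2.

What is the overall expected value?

EV(A) = 0.65 × 140000 + 0.15 × (-139000) + 0.2 × (-39334) = 91000 − 20850 − 7866.8 = 62283.2
Branch B: 91000 (certain)
Overall = 0.5 × 62283.2 + 0.5 × 91000 = 31141.6 + 45500 = 76641.6

$76,641.60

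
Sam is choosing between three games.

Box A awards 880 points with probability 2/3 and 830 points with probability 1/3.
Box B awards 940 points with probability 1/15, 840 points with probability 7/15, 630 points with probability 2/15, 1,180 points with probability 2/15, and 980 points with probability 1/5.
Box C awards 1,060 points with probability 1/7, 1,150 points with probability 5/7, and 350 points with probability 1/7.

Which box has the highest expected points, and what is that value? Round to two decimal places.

Box A = 2/3 × 880 + 1/3 × 830 = 586.6667 + 276.6667 = 863.3333
Box B = 1/15 × 940 + 7/15 × 840 + 2/15 × 630 + 2/15 × 1180 + 1/5 × 980 = 62.6667 + 392 + 84 + 157.3333 + 196 = 892
Box C = 1/7 × 1060 + 5/7 × 1150 + 1/7 × 350 = 151.4286 + 821.4286 + 50 = 1022.8571

Box C (1022.86 points)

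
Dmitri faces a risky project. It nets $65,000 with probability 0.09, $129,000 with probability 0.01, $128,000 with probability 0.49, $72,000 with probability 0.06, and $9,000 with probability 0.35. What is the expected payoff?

EV = 0.09 × 65000 + 0.01 × 129000 + 0.49 × 128000 + 0.06 × 72000 + 0.35 × 9000 = 5850 + 1290 + 62720 + 4320 + 3150 = 77330

$77,330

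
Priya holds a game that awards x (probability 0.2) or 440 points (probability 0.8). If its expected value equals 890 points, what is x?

x = 2,690 points

0.2·x + 0.8·440 = 890
0.2·x = 890 − 352 = 538
x = 538 / 0.2 = 2690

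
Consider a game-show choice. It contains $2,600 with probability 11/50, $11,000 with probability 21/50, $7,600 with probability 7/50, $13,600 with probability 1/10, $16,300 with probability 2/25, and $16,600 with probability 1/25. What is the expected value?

$9,584

EV = 11/50 × 2600 + 21/50 × 11000 + 7/50 × 7600 + 1/10 × 13600 + 2/25 × 16300 + 1/25 × 16600 = 572 + 4620 + 1064 + 1360 + 1304 + 664 = 9584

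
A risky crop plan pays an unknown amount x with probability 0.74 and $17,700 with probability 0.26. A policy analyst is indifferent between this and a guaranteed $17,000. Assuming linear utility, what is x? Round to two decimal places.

x = $16,754.05

0.74·x + 0.26·17700 = 17000
0.74·x = 17000 − 4602 = 12398
x = 12398 / 0.74 = 16754.0541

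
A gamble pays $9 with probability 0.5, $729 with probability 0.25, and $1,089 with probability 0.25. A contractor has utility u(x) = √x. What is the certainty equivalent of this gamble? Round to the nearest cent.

$272.25

E[u] = 0.5·√9 + 0.25·√729 + 0.25·√1089 = 0.5·3 + 0.25·27 + 0.25·33 = 16.5
CE = (16.5)² = 272.25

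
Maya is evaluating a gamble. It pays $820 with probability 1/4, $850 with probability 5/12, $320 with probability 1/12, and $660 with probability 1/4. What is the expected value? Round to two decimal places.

$750.83

EV = 1/4 × 820 + 5/12 × 850 + 1/12 × 320 + 1/4 × 660 = 205 + 354.1667 + 26.6667 + 165 = 750.8333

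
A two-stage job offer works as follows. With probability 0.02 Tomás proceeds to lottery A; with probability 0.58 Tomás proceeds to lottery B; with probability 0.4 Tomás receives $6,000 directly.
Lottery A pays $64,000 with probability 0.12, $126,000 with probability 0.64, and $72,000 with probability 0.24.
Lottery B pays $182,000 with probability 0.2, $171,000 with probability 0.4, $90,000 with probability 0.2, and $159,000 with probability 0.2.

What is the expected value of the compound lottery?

$94,180

EV(A) = 0.12 × 64000 + 0.64 × 126000 + 0.24 × 72000 = 7680 + 80640 + 17280 = 105600
EV(B) = 0.2 × 182000 + 0.4 × 171000 + 0.2 × 90000 + 0.2 × 159000 = 36400 + 68400 + 18000 + 31800 = 154600
Branch C: 6000 (certain)
Overall = 0.02 × 105600 + 0.58 × 154600 + 0.4 × 6000 = 2112 + 89668 + 2400 = 94180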